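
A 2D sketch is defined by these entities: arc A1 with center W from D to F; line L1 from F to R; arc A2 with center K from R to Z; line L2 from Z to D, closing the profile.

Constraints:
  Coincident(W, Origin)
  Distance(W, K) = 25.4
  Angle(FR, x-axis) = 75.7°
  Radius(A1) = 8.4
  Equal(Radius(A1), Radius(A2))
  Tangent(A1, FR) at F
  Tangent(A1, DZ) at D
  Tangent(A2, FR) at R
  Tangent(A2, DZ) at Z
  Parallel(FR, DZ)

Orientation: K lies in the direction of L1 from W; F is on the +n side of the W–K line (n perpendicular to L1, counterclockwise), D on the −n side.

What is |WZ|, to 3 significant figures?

26.8

The slot axis is L1's direction at 75.7°, so u = (cos 75.7°, sin 75.7°) = (0.247, 0.969) and n = (−sin 75.7°, cos 75.7°) = (-0.969, 0.247). W is at the origin and K lies 25.4 along u from W, so K = 25.4·u = (6.27, 24.6). Tangency of A1 to both parallel lines with radius 8.4 puts F and D at W ± 8.4·n: F = (-8.14, 2.07), D = (8.14, -2.07). Equal radii place R and Z the same way about K: R = K + 8.4·n = (-1.87, 26.7), Z = K − 8.4·n = (14.4, 22.5). Then |WZ| = |Z − W| = 26.8.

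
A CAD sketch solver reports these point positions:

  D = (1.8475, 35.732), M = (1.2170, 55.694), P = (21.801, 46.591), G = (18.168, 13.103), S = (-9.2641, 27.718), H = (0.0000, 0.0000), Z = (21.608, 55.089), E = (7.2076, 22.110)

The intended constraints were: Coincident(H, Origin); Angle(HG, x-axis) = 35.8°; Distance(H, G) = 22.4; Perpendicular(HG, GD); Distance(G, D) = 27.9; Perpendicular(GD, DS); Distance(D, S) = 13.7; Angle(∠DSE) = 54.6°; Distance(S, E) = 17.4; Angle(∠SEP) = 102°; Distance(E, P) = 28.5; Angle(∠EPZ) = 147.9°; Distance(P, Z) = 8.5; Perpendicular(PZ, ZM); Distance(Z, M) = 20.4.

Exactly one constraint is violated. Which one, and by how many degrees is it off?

Perpendicular(PZ, ZM) — off by 3.00°.

H = (0.00, 0.00) ✓; HG at 35.80° ✓; |HG| = 22.40 ✓; ∠(HG, GD) = 90.00° ✓; |GD| = 27.90 ✓; ∠(GD, DS) = 90.00° ✓; |DS| = 13.70 ✓; ∠DSE = 54.60° ✓; |SE| = 17.40 ✓; ∠SEP = 102.0° ✓; |EP| = 28.50 ✓; ∠EPZ = 147.9° ✓; |PZ| = 8.500 ✓; ∠(PZ, ZM) = 87.00° ✗; |ZM| = 20.40 ✓.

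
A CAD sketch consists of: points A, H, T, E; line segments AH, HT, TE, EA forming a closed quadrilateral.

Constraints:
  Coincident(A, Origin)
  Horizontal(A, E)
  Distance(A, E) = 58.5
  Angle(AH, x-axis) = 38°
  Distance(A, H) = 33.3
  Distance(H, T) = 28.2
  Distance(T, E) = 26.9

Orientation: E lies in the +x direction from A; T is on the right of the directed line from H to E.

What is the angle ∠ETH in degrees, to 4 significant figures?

87.81°

A is at the origin; A and E share the same y with |AE| = 58.5 and E in +x, so E = (58.5, 0). AH runs at 38.0° with |AH| = 33.3, so H = (26.24, 20.50). T is determined by |HT| = 28.2 and |TE| = 26.9 together: it lies at the intersection of circle(H, 28.2) and circle(E, 26.9). With |HE| = 38.22, the foot of the radical line on HE is 20.05 from H and the perpendicular offset is √(28.2² − 20.05²) = 19.83. Taking the right-of-HE solution: T = (32.52, -6.990).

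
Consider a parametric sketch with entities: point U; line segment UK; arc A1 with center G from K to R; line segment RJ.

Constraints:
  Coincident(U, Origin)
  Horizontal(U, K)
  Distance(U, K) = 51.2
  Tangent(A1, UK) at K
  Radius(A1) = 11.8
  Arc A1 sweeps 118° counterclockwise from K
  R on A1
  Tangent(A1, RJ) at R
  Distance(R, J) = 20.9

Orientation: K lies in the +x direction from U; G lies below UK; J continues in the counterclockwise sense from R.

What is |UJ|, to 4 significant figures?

61.97

U is at the origin; UK is horizontal with |UK| = 51.2 and K on the +x side, so K = (51.20, 0.000). The tangent condition forces GK to be normal to UK, so G = K + (0, -11.8) = (51.20, -11.80). On A1, K sits at bearing 90° from G; a 118° counterclockwise sweep puts R at bearing 208°, so R = G + 11.8·(cos 208°, sin 208°) = (40.78, -17.34). Tangency of A1 to RJ means the radius GR is perpendicular to RJ, so RJ runs along (−sin 208°, cos 208°); with |RJ| = 20.9, J = (50.59, -35.79). Then |UJ| = |J − U| = 61.97.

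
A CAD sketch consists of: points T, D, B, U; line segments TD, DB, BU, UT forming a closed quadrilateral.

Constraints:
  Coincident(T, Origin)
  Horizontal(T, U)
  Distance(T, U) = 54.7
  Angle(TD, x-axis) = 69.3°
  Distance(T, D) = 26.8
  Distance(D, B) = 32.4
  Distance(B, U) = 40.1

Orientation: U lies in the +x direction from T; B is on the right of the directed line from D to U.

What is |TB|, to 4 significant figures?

16.65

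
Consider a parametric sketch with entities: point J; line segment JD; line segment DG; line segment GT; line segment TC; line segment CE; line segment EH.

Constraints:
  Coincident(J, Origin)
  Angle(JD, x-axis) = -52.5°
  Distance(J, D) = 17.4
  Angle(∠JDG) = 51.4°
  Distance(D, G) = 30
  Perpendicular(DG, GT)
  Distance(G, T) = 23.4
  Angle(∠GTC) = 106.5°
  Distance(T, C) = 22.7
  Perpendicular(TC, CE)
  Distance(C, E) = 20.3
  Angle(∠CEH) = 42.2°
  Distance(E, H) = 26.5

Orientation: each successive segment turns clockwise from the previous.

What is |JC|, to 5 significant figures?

16.459

DG ⟂ GT, so GT runs at 88.900°; with |GT| = 23.4, T = (-18.953, 10.167). ∠GTC = 106.5° gives TC at 15.400° from the x-axis; with |TC| = 22.7, C = (2.9322, 16.195). Then |JC| = |C − J| = 16.459.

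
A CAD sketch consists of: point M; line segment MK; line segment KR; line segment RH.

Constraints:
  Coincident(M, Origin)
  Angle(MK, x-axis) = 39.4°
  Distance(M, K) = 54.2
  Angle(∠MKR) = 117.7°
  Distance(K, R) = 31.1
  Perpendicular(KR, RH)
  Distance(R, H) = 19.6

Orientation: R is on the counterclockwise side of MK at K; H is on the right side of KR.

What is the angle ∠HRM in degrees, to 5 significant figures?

130.45°

∠MKR = 117.7°, so KR runs at 39.4° + (180° − 117.7°) = 101.70° from the x-axis; with |KR| = 31.1, R = K + 31.1·(cos 101.70°, sin 101.70°) = (35.575, 64.856). The perpendicularity gives RH at right angles to KR; with |RH| = 19.6 on the right of KR, H = R + 19.6·(0.97922, 0.20279) = (54.768, 68.831). Then cos ∠HRM = RH·RM / (|RH||RM|), giving 130.45°.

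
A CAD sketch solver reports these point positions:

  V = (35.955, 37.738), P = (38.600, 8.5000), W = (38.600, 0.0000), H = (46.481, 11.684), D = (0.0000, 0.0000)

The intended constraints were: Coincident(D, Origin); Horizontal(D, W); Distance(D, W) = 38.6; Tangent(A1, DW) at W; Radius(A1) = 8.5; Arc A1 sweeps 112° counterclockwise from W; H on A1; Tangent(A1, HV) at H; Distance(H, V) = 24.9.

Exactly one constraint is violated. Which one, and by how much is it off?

Distance(H, V) = 24.9 — off by 3.20.

D = (0.00, 0.00) ✓; D.y = 0.00, W.y = 0.00 ✓; |DW| = 38.60 ✓; ∠(PW, WD) = 90.00° ✓; |PW| = 8.500 ✓; bearing(P→H) − bearing(P→W) = 112.0° ✓; |PH| = 8.500 ✓; ∠(PH, HV) = 90.00° ✓; |HV| = 28.10 ✗.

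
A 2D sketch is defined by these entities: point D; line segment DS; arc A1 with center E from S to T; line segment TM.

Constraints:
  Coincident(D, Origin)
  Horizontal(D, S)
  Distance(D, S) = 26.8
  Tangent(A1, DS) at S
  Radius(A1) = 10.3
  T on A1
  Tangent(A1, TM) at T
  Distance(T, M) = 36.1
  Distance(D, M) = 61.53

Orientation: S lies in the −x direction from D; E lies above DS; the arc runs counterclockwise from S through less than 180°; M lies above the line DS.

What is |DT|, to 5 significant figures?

25.547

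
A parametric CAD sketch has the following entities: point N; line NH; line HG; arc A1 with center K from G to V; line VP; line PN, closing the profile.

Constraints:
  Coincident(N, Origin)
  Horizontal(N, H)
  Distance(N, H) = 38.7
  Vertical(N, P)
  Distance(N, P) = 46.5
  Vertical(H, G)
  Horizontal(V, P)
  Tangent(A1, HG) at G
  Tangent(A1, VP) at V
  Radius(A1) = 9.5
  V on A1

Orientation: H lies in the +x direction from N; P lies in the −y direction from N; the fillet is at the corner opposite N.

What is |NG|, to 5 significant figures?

53.541

N is at the origin; NH is horizontal with |NH| = 38.7 and H on the +x side, so H = (38.700, 0.0000). NP is vertical with |NP| = 46.5 and P on the −y side, so P = (0.0000, -46.500). The virtual corner opposite N is at (38.700, -46.500). The tangent condition forces KG to be normal to HG and tangency of A1 to VP means the radius KV is perpendicular to VP, with radius 9.5, so the center K sits 9.5 in from both sides at K = (29.200, -37.000). That places the tangent points at G = (38.700, -37.000) on HG and V = (29.200, -46.500) on VP. Then |NG| = |G − N| = 53.541.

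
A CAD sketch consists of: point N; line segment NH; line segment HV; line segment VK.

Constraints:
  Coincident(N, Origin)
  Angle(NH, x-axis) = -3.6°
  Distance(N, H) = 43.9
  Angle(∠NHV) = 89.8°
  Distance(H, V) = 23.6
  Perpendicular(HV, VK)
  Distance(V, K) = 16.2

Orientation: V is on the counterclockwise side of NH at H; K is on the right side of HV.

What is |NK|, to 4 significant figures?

64.51

N is at the origin; NH runs at -3.6° with length 43.9, so H = 43.9·(cos -3.6°, sin -3.6°) = (43.81, -2.757). ∠NHV = 89.8°, so HV runs at -3.6° + (180° − 89.8°) = 86.60° from the x-axis; with |HV| = 23.6, V = H + 23.6·(cos 86.60°, sin 86.60°) = (45.21, 20.80). HV ⟂ VK; with |VK| = 16.2 on the right of HV, K = V + 16.2·(0.9982, -0.05931) = (61.38, 19.84). Then |NK| = |K − N| = 64.51.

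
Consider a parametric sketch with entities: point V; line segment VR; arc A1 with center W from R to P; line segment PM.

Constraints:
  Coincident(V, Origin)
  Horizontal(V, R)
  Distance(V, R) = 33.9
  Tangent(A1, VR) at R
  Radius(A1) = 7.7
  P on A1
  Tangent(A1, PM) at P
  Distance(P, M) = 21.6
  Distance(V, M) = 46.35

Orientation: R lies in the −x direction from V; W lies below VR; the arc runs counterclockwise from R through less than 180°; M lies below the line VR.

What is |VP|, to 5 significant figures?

42.443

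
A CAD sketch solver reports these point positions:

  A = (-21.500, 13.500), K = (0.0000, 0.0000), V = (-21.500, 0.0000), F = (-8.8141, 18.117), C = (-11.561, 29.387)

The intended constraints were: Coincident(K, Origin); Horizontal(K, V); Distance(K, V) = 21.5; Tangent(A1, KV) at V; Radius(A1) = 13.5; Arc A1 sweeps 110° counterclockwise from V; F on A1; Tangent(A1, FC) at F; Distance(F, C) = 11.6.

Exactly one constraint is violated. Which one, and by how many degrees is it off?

Tangent(A1, FC) at F — off by 6.30°.

K = (0.00, 0.00) ✓; K.y = 0.00, V.y = 0.00 ✓; |KV| = 21.50 ✓; ∠(AV, VK) = 90.00° ✓; |AV| = 13.50 ✓; bearing(A→F) − bearing(A→V) = 110.0° ✓; |AF| = 13.50 ✓; ∠(AF, FC) = 96.30° ✗; |FC| = 11.60 ✓.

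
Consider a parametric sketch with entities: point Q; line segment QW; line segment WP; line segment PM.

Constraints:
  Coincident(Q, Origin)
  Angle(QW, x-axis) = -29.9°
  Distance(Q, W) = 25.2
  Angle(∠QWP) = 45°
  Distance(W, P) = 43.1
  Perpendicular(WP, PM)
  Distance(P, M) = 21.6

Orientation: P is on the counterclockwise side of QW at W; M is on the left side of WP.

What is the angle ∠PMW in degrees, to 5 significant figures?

63.382°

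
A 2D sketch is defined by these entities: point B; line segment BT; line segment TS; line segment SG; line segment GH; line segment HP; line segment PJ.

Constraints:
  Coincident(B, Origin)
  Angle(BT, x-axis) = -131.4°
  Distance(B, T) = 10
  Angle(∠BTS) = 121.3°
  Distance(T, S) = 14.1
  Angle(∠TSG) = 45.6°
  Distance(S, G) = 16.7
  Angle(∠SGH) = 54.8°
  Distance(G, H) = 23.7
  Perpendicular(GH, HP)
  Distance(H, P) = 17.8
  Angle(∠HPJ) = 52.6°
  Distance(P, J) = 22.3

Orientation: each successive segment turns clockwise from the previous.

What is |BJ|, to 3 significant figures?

11.2

GH is perpendicular to HP, so HP runs at -180°; with |HP| = 17.8, P = (-24.6, -19.1). ∠HPJ = 52.6° gives PJ at 52.9° from the x-axis; with |PJ| = 22.3, J = (-11.1, -1.34). Then |BJ| = |J − B| = 11.2.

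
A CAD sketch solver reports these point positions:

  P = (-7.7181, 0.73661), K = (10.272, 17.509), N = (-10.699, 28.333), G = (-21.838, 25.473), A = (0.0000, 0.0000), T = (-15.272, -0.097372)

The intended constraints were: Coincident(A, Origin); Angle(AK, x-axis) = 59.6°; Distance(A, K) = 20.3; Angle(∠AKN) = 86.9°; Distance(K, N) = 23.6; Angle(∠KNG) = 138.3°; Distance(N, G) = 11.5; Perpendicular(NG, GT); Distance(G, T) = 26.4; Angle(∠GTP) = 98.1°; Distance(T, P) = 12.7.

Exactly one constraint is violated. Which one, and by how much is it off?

Distance(T, P) = 12.7 — off by 5.10.

A = (0.00, 0.00) ✓; AK at 59.60° ✓; |AK| = 20.30 ✓; ∠AKN = 86.90° ✓; |KN| = 23.60 ✓; ∠KNG = 138.3° ✓; |NG| = 11.50 ✓; ∠(NG, GT) = 90.00° ✓; |GT| = 26.40 ✓; ∠GTP = 98.10° ✓; |TP| = 7.600 ✗.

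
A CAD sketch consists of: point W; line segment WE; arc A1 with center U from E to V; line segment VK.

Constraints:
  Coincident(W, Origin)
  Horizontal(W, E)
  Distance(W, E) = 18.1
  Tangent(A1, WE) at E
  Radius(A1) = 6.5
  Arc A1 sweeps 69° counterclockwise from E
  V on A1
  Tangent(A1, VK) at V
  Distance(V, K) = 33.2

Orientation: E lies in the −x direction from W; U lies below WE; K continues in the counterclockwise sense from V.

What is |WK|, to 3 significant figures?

50.4

On A1, E sits at bearing 90° from U; a 69° counterclockwise sweep puts V at bearing 159°, so V = U + 6.5·(cos 159°, sin 159°) = (-24.2, -4.17). A1 meets VK tangentially, so UV is at right angles to VK, so VK runs along (−sin 159°, cos 159°); with |VK| = 33.2, K = (-36.1, -35.2). Then |WK| = |K − W| = 50.4.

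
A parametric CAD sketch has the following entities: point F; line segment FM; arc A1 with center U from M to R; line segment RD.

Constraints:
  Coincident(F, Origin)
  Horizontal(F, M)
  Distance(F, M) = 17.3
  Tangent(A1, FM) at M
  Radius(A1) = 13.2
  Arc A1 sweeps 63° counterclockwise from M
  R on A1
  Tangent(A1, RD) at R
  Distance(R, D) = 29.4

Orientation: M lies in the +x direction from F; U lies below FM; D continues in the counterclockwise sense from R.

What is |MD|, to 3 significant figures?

41.8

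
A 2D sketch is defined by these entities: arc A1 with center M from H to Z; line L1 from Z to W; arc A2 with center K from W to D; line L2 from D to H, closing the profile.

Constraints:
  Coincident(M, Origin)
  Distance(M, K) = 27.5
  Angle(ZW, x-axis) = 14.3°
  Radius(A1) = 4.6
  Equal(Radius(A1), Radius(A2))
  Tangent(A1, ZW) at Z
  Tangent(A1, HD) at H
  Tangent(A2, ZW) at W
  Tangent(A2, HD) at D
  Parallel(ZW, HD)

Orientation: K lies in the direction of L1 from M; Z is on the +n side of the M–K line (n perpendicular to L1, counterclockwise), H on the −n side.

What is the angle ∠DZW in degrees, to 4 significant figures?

18.50°

Tangency of A1 to both parallel lines with radius 4.6 puts Z and H at M ± 4.6·n: Z = (-1.136, 4.457), H = (1.136, -4.457). Equal radii place W and D the same way about K: W = K + 4.6·n = (25.51, 11.25), D = K − 4.6·n = (27.78, 2.335). Then cos ∠DZW = ZD·ZW / (|ZD||ZW|), giving 18.50°.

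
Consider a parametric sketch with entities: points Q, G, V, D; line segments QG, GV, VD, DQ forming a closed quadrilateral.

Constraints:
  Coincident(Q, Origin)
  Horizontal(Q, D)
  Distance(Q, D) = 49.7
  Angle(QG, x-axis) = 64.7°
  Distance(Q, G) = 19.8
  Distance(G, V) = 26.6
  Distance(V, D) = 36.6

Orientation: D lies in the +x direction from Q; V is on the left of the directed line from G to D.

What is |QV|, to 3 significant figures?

44.5

Q is at the origin; QD is horizontal with |QD| = 49.7 and D in +x, so D = (49.7, 0). QG runs at 64.7° with |QG| = 19.8, so G = (8.46, 17.9). V is determined by |GV| = 26.6 and |VD| = 36.6 together: it lies at the intersection of circle(G, 26.6) and circle(D, 36.6). With |GD| = 45.0, the foot of the radical line on GD is 15.4 from G and the perpendicular offset is √(26.6² − 15.4²) = 21.7. Taking the left-of-GD solution: V = (31.3, 31.6).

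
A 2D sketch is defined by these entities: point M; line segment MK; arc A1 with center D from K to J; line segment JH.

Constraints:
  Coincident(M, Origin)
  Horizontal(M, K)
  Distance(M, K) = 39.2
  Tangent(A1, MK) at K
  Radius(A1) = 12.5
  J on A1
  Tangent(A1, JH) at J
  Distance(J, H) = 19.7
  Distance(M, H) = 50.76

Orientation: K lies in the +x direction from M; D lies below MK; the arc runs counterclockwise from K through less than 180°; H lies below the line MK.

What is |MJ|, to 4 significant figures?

33.04

Checks: M.y = 0.00, K.y = 0.00 ✓; |DJ| = 12.50 ✓; ∠(DJ, JH) = 90.00° ✓; |JH| = 19.70 ✓; |MH| = 50.76 ✓.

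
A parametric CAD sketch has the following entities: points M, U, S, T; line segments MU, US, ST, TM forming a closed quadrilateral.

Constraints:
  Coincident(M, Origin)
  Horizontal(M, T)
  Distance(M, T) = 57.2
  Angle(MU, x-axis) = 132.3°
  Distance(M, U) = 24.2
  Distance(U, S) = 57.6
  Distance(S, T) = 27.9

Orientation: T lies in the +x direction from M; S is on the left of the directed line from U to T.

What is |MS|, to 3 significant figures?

47.0

M is at the origin; M and T share the same y with |MT| = 57.2 and T in +x, so T = (57.2, 0). MU runs at 132.3° with |MU| = 24.2, so U = (-16.3, 17.9). S is determined by |US| = 57.6 and |ST| = 27.9 together: it lies at the intersection of circle(U, 57.6) and circle(T, 27.9). With |UT| = 75.6, the foot of the radical line on UT is 54.6 from U and the perpendicular offset is √(57.6² − 54.6²) = 18.3. Taking the left-of-UT solution: S = (41.1, 22.8).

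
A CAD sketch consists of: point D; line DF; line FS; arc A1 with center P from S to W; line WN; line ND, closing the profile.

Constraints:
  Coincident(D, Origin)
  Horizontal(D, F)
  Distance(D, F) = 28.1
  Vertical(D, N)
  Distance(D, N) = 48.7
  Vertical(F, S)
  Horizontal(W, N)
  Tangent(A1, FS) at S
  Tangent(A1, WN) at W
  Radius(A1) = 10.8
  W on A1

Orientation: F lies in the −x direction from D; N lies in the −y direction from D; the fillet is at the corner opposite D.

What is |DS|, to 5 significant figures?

47.181

D is at the origin; D and F share the same y with |DF| = 28.1 and F on the −x side, so F = (-28.100, 0.0000). D and N share the same x with |DN| = 48.7 and N on the −y side, so N = (0.0000, -48.700). The virtual corner opposite D is at (-28.100, -48.700). Tangency of A1 to FS means the radius PS is perpendicular to FS and A1 meets WN tangentially, so PW is at right angles to WN, with radius 10.8, so the center P sits 10.8 in from both sides at P = (-17.300, -37.900). That places the tangent points at S = (-28.100, -37.900) on FS and W = (-17.300, -48.700) on WN. Then |DS| = |S − D| = 47.181.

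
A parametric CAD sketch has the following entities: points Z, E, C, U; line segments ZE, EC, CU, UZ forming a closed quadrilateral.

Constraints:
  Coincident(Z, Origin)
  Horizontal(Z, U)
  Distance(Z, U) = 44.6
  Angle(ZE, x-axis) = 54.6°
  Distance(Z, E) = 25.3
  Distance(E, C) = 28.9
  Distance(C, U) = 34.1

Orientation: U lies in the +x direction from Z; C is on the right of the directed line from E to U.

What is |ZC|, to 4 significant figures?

14.05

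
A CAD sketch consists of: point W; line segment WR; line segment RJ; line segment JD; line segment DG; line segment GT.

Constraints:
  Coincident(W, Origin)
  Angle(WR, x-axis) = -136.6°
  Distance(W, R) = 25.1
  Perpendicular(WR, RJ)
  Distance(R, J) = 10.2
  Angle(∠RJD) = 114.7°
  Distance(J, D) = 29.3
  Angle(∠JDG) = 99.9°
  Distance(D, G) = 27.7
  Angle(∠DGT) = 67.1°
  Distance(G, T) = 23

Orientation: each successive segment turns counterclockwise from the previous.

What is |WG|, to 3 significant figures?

17.3

W is at the origin; WR runs at -136.6° with length 25.1, so R = (-18.2, -17.2). WR ⟂ RJ, so RJ runs at -46.6°; with |RJ| = 10.2, J = (-11.2, -24.7). ∠RJD = 114.7° gives JD at 18.7° from the x-axis; with |JD| = 29.3, D = (16.5, -15.3). ∠JDG = 99.9° gives DG at 98.8° from the x-axis; with |DG| = 27.7, G = (12.3, 12.1). Then |WG| = |G − W| = 17.3.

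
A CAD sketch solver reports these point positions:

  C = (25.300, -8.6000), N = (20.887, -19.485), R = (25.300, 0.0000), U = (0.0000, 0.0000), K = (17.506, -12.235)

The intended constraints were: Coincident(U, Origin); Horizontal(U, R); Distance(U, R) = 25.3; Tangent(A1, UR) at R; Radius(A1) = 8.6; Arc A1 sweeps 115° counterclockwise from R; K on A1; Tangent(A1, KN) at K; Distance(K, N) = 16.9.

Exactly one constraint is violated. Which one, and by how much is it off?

Distance(K, N) = 16.9 — off by 8.90.

U = (0.00, 0.00) ✓; U.y = 0.00, R.y = 0.00 ✓; |UR| = 25.30 ✓; ∠(CR, RU) = 90.00° ✓; |CR| = 8.600 ✓; bearing(C→K) − bearing(C→R) = 115.0° ✓; |CK| = 8.600 ✓; ∠(CK, KN) = 90.00° ✓; |KN| = 8.000 ✗.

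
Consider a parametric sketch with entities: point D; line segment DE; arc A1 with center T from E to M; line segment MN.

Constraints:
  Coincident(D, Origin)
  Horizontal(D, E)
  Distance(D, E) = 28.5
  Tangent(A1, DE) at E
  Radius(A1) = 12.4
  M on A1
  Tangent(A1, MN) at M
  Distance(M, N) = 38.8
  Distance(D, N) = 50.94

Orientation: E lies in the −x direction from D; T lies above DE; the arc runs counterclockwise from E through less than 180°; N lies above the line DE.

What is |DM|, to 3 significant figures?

19.6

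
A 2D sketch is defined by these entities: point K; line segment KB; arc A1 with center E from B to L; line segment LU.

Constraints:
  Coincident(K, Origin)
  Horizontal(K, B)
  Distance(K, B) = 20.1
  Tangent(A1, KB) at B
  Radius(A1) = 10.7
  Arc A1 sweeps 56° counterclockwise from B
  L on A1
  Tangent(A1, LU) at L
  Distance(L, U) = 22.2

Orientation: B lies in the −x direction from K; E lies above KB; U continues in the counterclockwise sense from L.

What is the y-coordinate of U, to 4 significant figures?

23.12

K is at the origin; K and B share the same y with |KB| = 20.1 and B on the −x side, so B = (-20.10, 0.000). Since A1 is tangent to KB there, EB ⟂ KB, so E = B + (0, 10.7) = (-20.10, 10.70). On A1, B sits at bearing -90° from E; a 56° counterclockwise sweep puts L at bearing -34°, so L = E + 10.7·(cos -34°, sin -34°) = (-11.23, 4.717). The tangent condition forces EL to be normal to LU, so LU runs along (−sin -34°, cos -34°); with |LU| = 22.2, U = (1.185, 23.12). So U.y = 23.12.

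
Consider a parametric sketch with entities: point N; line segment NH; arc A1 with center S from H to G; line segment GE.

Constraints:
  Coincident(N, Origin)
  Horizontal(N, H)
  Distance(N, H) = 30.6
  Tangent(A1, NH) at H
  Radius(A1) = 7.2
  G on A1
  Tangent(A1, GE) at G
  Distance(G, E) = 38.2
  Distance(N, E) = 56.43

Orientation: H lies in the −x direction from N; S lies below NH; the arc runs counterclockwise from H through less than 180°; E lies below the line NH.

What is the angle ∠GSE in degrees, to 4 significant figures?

79.33°

Checks: |SG| = 7.200 ✓; ∠(SG, GE) = 90.00° ✓; |GE| = 38.20 ✓; |NE| = 56.43 ✓.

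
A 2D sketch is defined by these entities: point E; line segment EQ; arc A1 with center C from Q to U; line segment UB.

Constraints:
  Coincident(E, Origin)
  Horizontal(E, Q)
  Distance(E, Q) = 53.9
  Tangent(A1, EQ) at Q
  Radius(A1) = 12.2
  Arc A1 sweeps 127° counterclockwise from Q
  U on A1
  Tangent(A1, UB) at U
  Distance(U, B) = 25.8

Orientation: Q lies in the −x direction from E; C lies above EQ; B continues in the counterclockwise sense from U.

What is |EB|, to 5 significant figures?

71.930

On A1, Q sits at bearing -90° from C; a 127° counterclockwise sweep puts U at bearing 37°, so U = C + 12.2·(cos 37°, sin 37°) = (-44.157, 19.542). Since A1 is tangent to UB there, CU ⟂ UB, so UB runs along (−sin 37°, cos 37°); with |UB| = 25.8, B = (-59.683, 40.147). Then |EB| = |B − E| = 71.930.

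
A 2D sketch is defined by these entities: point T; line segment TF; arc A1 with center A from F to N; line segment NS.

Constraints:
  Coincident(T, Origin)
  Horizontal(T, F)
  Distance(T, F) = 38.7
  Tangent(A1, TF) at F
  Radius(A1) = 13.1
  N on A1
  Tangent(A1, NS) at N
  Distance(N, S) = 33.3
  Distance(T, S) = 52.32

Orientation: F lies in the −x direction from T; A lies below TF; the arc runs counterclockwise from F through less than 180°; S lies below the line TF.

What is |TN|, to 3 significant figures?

53.0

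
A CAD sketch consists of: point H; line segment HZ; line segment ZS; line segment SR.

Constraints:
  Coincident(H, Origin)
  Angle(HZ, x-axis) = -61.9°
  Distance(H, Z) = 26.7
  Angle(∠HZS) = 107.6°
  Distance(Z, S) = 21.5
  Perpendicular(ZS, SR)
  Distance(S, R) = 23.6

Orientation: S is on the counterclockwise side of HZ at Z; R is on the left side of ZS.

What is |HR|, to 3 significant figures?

29.6

H is at the origin; HZ runs at -61.9° with length 26.7, so Z = 26.7·(cos -61.9°, sin -61.9°) = (12.6, -23.6). ∠HZS = 107.6°, so ZS runs at -61.9° + (180° − 107.6°) = 10.5° from the x-axis; with |ZS| = 21.5, S = Z + 21.5·(cos 10.5°, sin 10.5°) = (33.7, -19.6). The perpendicularity gives SR at right angles to ZS; with |SR| = 23.6 on the left of ZS, R = S + 23.6·(-0.182, 0.983) = (29.4, 3.57). Then |HR| = |R − H| = 29.6.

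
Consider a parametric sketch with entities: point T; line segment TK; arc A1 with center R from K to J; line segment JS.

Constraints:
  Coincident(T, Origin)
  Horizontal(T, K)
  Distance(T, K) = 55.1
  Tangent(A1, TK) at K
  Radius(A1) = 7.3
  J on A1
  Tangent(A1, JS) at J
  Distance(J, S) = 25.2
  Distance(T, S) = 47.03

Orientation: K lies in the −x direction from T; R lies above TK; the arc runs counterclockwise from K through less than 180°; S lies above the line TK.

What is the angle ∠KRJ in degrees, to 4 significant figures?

66.14°

Checks: |RJ| = 7.300 ✓; ∠(RJ, JS) = 90.00° ✓; |JS| = 25.20 ✓; |TS| = 47.03 ✓.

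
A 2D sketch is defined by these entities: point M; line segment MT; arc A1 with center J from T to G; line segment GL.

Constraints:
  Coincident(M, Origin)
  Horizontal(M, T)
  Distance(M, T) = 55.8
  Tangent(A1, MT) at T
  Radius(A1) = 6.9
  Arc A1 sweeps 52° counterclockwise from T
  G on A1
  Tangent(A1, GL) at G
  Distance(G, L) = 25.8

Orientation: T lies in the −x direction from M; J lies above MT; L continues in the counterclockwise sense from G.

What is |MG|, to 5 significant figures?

50.432

A1 meets MT tangentially, so JT is at right angles to MT, so J = T + (0, 6.9) = (-55.800, 6.9000). On A1, T sits at bearing -90° from J; a 52° counterclockwise sweep puts G at bearing -38°, so G = J + 6.9·(cos -38°, sin -38°) = (-50.363, 2.6519). Then |MG| = |G − M| = 50.432.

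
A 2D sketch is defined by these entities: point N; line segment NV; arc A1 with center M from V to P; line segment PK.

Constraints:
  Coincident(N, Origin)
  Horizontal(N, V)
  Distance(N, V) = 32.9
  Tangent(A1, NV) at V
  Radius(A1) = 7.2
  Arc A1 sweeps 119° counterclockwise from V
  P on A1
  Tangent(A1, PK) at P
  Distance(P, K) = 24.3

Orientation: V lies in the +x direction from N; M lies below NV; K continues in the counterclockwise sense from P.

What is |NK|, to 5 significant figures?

49.937

N is at the origin; N and V share the same y with |NV| = 32.9 and V on the +x side, so V = (32.900, 0.0000). A1 meets NV tangentially, so MV is at right angles to NV, so M = V + (0, -7.2) = (32.900, -7.2000). On A1, V sits at bearing 90° from M; a 119° counterclockwise sweep puts P at bearing 209°, so P = M + 7.2·(cos 209°, sin 209°) = (26.603, -10.691). Since A1 is tangent to PK there, MP ⟂ PK, so PK runs along (−sin 209°, cos 209°); with |PK| = 24.3, K = (38.384, -31.944). Then |NK| = |K − N| = 49.937.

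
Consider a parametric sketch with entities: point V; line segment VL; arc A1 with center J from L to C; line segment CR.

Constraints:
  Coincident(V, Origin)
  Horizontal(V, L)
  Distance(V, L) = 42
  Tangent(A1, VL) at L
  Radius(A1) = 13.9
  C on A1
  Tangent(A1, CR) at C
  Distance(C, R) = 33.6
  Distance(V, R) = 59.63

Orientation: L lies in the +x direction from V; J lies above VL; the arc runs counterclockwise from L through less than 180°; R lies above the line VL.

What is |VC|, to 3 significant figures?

57.6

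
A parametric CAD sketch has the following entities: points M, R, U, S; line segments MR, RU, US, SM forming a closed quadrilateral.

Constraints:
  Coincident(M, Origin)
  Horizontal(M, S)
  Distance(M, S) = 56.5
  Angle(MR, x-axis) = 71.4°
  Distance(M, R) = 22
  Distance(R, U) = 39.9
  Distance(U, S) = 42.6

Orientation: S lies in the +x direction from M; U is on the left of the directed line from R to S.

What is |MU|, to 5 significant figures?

58.031

M is at the origin; M and S share the same y with |MS| = 56.5 and S in +x, so S = (56.5, 0). MR runs at 71.4° with |MR| = 22.0, so R = (7.0171, 20.851). U is determined by |RU| = 39.9 and |US| = 42.6 together: it lies at the intersection of circle(R, 39.9) and circle(S, 42.6). With |RS| = 53.697, the foot of the radical line on RS is 24.774 from R and the perpendicular offset is √(39.9² − 24.774²) = 31.277. Taking the left-of-RS solution: U = (41.992, 40.054).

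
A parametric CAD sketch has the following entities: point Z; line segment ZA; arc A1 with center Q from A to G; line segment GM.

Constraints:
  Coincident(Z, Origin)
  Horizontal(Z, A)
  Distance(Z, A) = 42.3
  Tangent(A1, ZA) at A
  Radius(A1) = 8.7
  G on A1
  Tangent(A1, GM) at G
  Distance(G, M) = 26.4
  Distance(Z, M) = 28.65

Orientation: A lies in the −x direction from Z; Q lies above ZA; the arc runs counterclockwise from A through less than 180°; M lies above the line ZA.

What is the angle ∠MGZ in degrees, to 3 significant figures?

51.9°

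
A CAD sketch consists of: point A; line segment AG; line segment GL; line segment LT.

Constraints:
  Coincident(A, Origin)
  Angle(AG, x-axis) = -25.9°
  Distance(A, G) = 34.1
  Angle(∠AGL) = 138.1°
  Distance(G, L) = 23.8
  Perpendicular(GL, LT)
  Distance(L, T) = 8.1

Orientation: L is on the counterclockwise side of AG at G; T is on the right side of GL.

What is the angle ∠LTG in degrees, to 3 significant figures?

71.2°

A is at the origin; AG runs at -25.9° with length 34.1, so G = 34.1·(cos -25.9°, sin -25.9°) = (30.7, -14.9). ∠AGL = 138.1°, so GL runs at -25.9° + (180° − 138.1°) = 16.0° from the x-axis; with |GL| = 23.8, L = G + 23.8·(cos 16.0°, sin 16.0°) = (53.6, -8.33). GL ⟂ LT; with |LT| = 8.1 on the right of GL, T = L + 8.1·(0.276, -0.961) = (55.8, -16.1). Then cos ∠LTG = TL·TG / (|TL||TG|), giving 71.2°.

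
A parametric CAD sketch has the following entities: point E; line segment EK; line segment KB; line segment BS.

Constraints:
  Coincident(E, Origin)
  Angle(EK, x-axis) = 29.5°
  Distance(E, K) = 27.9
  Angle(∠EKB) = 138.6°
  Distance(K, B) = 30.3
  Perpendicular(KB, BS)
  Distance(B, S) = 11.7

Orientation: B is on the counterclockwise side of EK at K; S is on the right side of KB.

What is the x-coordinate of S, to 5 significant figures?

45.254

E is at the origin; EK runs at 29.5° with length 27.9, so K = 27.9·(cos 29.5°, sin 29.5°) = (24.283, 13.739). ∠EKB = 138.6°, so KB runs at 29.5° + (180° − 138.6°) = 70.900° from the x-axis; with |KB| = 30.3, B = K + 30.3·(cos 70.900°, sin 70.900°) = (34.198, 42.371). KB is perpendicular to BS; with |BS| = 11.7 on the right of KB, S = B + 11.7·(0.94495, -0.32722) = (45.254, 38.542). So S.x = 45.254.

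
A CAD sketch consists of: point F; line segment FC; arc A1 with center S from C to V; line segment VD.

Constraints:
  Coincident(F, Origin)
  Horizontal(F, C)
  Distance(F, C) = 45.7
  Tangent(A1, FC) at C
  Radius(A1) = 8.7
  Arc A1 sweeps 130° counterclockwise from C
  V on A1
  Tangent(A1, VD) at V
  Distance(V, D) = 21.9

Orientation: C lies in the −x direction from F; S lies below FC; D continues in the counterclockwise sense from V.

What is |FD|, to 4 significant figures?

49.31

On A1, C sits at bearing 90° from S; a 130° counterclockwise sweep puts V at bearing 220°, so V = S + 8.7·(cos 220°, sin 220°) = (-52.36, -14.29). The tangent condition forces SV to be normal to VD, so VD runs along (−sin 220°, cos 220°); with |VD| = 21.9, D = (-38.29, -31.07). Then |FD| = |D − F| = 49.31.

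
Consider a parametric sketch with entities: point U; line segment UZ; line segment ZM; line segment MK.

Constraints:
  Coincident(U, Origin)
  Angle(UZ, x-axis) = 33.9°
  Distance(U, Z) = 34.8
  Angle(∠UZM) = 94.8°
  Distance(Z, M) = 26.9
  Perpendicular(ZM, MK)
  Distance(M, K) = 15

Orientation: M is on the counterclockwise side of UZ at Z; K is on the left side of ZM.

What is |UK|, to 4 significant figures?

35.72

U is at the origin; UZ runs at 33.9° with length 34.8, so Z = 34.8·(cos 33.9°, sin 33.9°) = (28.88, 19.41). ∠UZM = 94.8°, so ZM runs at 33.9° + (180° − 94.8°) = 119.1° from the x-axis; with |ZM| = 26.9, M = Z + 26.9·(cos 119.1°, sin 119.1°) = (15.80, 42.91). ZM is perpendicular to MK; with |MK| = 15.0 on the left of ZM, K = M + 15.0·(-0.8738, -0.4863) = (2.695, 35.62). Then |UK| = |K − U| = 35.72.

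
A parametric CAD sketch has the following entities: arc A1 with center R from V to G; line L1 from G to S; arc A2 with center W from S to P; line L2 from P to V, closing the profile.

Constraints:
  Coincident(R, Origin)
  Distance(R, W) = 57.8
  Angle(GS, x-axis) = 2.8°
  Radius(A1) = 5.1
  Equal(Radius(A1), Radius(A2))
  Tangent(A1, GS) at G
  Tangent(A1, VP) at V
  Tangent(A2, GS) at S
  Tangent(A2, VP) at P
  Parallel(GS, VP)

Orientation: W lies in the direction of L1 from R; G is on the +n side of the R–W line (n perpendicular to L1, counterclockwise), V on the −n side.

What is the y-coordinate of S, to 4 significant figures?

7.917

Tangency of A1 to both parallel lines with radius 5.1 puts G and V at R ± 5.1·n: G = (-0.2491, 5.094), V = (0.2491, -5.094). Equal radii place S and P the same way about W: S = W + 5.1·n = (57.48, 7.917), P = W − 5.1·n = (57.98, -2.270). So S.y = 7.917.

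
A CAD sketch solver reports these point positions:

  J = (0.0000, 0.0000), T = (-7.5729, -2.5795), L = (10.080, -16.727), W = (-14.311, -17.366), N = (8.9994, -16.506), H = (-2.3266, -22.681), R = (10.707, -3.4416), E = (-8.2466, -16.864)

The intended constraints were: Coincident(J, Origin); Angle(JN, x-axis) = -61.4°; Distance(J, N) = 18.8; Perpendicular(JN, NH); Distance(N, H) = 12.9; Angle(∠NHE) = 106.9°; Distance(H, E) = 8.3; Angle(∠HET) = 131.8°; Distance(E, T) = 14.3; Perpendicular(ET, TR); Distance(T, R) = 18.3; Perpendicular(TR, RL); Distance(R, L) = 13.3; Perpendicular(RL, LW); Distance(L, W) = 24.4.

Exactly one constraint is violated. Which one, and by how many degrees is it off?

Perpendicular(RL, LW) — off by 4.20°.

J = (0.00, 0.00) ✓; JN at -61.40° ✓; |JN| = 18.80 ✓; ∠(JN, NH) = 90.00° ✓; |NH| = 12.90 ✓; ∠NHE = 106.9° ✓; |HE| = 8.300 ✓; ∠HET = 131.8° ✓; |ET| = 14.30 ✓; ∠(ET, TR) = 90.00° ✓; |TR| = 18.30 ✓; ∠(TR, RL) = 90.00° ✓; |RL| = 13.30 ✓; ∠(RL, LW) = 85.80° ✗; |LW| = 24.40 ✓.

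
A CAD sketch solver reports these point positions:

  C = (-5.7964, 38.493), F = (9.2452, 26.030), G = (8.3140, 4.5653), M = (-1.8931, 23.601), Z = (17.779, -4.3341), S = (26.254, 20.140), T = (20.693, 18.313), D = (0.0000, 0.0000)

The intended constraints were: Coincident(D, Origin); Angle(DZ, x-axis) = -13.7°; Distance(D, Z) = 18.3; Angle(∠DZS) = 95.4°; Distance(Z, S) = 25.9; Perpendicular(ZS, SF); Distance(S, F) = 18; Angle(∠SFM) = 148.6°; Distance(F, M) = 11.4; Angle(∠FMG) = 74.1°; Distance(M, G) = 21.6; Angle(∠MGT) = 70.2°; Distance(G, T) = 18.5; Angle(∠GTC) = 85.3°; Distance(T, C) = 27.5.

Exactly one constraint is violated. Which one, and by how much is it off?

Distance(T, C) = 27.5 — off by 5.80.

D = (0.00, 0.00) ✓; DZ at -13.70° ✓; |DZ| = 18.30 ✓; ∠DZS = 95.40° ✓; |ZS| = 25.90 ✓; ∠(ZS, SF) = 90.00° ✓; |SF| = 18.00 ✓; ∠SFM = 148.6° ✓; |FM| = 11.40 ✓; ∠FMG = 74.10° ✓; |MG| = 21.60 ✓; ∠MGT = 70.20° ✓; |GT| = 18.50 ✓; ∠GTC = 85.30° ✓; |TC| = 33.30 ✗.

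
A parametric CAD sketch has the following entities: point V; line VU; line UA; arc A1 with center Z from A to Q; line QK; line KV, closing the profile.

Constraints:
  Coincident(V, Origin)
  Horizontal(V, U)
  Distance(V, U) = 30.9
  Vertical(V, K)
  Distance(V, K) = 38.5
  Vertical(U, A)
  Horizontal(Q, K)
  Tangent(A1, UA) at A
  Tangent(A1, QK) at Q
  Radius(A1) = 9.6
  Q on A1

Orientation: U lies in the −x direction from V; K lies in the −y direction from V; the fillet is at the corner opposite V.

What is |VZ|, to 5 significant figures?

35.901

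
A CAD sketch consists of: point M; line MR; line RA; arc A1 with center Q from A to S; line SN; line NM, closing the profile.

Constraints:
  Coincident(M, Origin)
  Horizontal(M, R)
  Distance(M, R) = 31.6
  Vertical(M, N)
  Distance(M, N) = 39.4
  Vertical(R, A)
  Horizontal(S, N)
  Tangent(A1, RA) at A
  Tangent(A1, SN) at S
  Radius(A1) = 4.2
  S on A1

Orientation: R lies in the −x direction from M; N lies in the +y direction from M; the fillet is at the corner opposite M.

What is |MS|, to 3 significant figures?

48.0

M is at the origin; MR is horizontal with |MR| = 31.6 and R on the −x side, so R = (-31.6, 0.00). M and N share the same x with |MN| = 39.4 and N on the +y side, so N = (0.00, 39.4). The virtual corner opposite M is at (-31.6, 39.4). A1 meets RA tangentially, so QA is at right angles to RA and since A1 is tangent to SN there, QS ⟂ SN, with radius 4.2, so the center Q sits 4.2 in from both sides at Q = (-27.4, 35.2). That places the tangent points at A = (-31.6, 35.2) on RA and S = (-27.4, 39.4) on SN. Then |MS| = |S − M| = 48.0.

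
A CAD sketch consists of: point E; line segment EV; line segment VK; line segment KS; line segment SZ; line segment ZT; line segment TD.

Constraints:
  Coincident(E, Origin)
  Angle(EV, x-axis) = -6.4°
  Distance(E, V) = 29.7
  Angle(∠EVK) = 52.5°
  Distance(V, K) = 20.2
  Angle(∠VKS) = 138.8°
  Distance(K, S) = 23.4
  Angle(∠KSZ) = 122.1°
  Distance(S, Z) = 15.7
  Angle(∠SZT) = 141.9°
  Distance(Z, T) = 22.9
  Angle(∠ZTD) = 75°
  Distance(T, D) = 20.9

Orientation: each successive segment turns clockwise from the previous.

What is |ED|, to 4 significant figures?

10.30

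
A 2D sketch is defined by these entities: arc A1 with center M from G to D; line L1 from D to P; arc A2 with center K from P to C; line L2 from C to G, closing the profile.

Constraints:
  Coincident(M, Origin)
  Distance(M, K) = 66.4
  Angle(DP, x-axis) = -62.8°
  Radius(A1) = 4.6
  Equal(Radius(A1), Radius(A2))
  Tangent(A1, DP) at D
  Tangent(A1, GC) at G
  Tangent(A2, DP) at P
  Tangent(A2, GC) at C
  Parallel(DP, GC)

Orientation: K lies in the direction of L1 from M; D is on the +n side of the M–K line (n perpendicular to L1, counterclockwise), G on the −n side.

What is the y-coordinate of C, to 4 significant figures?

-61.16

The slot axis is L1's direction at -62.8°, so u = (cos -62.8°, sin -62.8°) = (0.4571, -0.8894) and n = (−sin -62.8°, cos -62.8°) = (0.8894, 0.4571). M is at the origin and K lies 66.4 along u from M, so K = 66.4·u = (30.35, -59.06). Tangency of A1 to both parallel lines with radius 4.6 puts D and G at M ± 4.6·n: D = (4.091, 2.103), G = (-4.091, -2.103). Equal radii place P and C the same way about K: P = K + 4.6·n = (34.44, -56.95), C = K − 4.6·n = (26.26, -61.16). So C.y = -61.16.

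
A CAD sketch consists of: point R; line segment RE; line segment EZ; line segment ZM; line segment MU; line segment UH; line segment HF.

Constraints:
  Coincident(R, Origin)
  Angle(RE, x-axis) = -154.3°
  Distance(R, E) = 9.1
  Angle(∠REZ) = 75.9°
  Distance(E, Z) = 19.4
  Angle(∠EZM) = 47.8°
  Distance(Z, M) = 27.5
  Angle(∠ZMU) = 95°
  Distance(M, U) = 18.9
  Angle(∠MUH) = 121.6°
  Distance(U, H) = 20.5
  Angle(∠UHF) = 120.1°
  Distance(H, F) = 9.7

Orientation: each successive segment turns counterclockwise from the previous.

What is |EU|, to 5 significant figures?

16.721

R is at the origin; RE runs at -154.3° with length 9.1, so E = (-8.1998, -3.9463). ∠REZ = 75.9° gives EZ at -50.200° from the x-axis; with |EZ| = 19.4, Z = (4.2183, -18.851). ∠EZM = 47.8° gives ZM at 82.000° from the x-axis; with |ZM| = 27.5, M = (8.0456, 8.3814). ∠ZMU = 95.0° gives MU at 167.00° from the x-axis; with |MU| = 18.9, U = (-10.370, 12.633). Then |EU| = |U − E| = 16.721.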